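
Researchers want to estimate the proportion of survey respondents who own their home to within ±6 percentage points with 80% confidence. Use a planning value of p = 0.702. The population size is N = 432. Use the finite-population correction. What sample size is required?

79

For a proportion with margin E = 0.06 at 80% confidence, z = 1.282.
n = p̂(1−p̂)(z/E)² = 0.702 × 0.298 × (1.282/0.06)² = 95.51 — call this n₀.
Finite-population correction with N = 432: n = n₀ / (1 + (n₀−1)/N) = 95.51 / 1.219 = 78.35
Round up: n = 79.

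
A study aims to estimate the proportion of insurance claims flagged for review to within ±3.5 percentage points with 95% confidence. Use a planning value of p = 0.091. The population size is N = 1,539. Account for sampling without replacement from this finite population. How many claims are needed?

For a proportion with margin E = 0.035 at 95% confidence, z = 1.960.
n = p̂(1−p̂)(z/E)² = 0.091 × 0.909 × (1.960/0.035)² = 259.41 — call this n₀.
Finite-population correction with N = 1,539: n = n₀ / (1 + (n₀−1)/N) = 259.41 / 1.168 = 222.10
Round up: n = 223.

223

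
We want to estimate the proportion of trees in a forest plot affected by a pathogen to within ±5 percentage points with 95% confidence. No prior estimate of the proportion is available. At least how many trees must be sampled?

n = 385

For a proportion with margin E = 0.05 at 95% confidence, z = 1.960.
With no prior estimate, use p = 0.5, which maximizes p(1−p) at 0.25.
n = 0.25 × (z/E)² = 0.25 × (1.960/0.05)² = 384.16
Round up: n = 385.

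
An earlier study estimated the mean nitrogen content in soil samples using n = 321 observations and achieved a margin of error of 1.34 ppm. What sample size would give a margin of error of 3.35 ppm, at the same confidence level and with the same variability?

n = 52

Margin of error scales as 1/√n, so n₂ = n₁·(E₁/E₂)².
n₂ = 321 × (1.34/3.35)² = 321 × 0.16 = 51.36
Round up: n₂ = 52.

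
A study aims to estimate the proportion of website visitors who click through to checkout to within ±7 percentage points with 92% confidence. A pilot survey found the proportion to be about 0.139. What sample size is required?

For a proportion with margin E = 0.07 at 92% confidence, z = 1.751.
n = p̂(1−p̂)(z/E)² = 0.139 × 0.861 × (1.751/0.07)² = 74.88
Round up: n = 75.

75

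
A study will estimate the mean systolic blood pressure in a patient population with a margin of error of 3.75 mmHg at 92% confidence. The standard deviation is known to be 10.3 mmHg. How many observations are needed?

24

For a mean, the margin of error is E = z·σ/√n, so n = (zσ/E)².
At 92% confidence, z = 1.751.
n = (1.751 × 10.3 / 3.75)² = 23.13
Round up: n = 24.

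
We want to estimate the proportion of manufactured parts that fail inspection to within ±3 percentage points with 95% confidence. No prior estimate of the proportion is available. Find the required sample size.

For a proportion with margin E = 0.03 at 95% confidence, z = 1.960.
With no prior estimate, use p = 0.5, which maximizes p(1−p) at 0.25.
n = 0.25 × (z/E)² = 0.25 × (1.960/0.03)² = 1067.11
Round up: n = 1068.

1068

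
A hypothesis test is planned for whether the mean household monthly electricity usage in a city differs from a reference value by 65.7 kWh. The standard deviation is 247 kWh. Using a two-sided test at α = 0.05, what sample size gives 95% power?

n = 184

For a one-sample z-test, n = ((z_{α/2} + z_β)·σ/δ)².
z_{α/2} = 1.960 (two-sided α = 0.05); z_β = 1.645 (power 95% → β = 0.05).
n = (3.605 × 247 / 65.7)² = 183.69
Round up: n = 184.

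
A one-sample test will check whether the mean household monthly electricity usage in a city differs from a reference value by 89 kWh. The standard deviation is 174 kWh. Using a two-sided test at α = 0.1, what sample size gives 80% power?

For a one-sample z-test, n = ((z_{α/2} + z_β)·σ/δ)².
z_{α/2} = 1.645 (two-sided α = 0.1); z_β = 0.842 (power 80% → β = 0.2).
n = (2.487 × 174 / 89)² = 23.64
Round up: n = 24.

24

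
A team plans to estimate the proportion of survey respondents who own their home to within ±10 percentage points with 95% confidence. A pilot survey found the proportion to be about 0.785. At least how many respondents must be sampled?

65

For a proportion with margin E = 0.1 at 95% confidence, z = 1.960.
n = p̂(1−p̂)(z/E)² = 0.785 × 0.215 × (1.960/0.1)² = 64.84
Round up: n = 65.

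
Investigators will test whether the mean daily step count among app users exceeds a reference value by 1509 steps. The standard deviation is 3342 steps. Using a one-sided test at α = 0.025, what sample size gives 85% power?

n = 45

For a one-sample z-test, n = ((z_α + z_β)·σ/δ)².
z_α = 1.960 (one-sided α = 0.025); z_β = 1.036 (power 85% → β = 0.15).
n = (2.996 × 3342 / 1509)² = 44.03
Round up: n = 45.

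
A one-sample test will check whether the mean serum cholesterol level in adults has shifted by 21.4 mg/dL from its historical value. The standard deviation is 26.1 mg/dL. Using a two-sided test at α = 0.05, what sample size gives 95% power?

20

For a one-sample z-test, n = ((z_{α/2} + z_β)·σ/δ)².
z_{α/2} = 1.960 (two-sided α = 0.05); z_β = 1.645 (power 95% → β = 0.05).
n = (3.605 × 26.1 / 21.4)² = 19.33
Round up: n = 20.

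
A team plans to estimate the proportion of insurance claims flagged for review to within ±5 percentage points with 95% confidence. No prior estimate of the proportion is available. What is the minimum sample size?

For a proportion with margin E = 0.05 at 95% confidence, z = 1.960.
With no prior estimate, use p = 0.5, which maximizes p(1−p) at 0.25.
n = 0.25 × (z/E)² = 0.25 × (1.960/0.05)² = 384.16
Round up: n = 385.

385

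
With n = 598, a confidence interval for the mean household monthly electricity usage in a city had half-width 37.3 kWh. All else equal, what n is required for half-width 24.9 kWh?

Margin of error scales as 1/√n, so n₂ = n₁·(E₁/E₂)².
n₂ = 598 × (37.3/24.9)² = 598 × 2.244 = 1341.91
Round up: n₂ = 1342.

1342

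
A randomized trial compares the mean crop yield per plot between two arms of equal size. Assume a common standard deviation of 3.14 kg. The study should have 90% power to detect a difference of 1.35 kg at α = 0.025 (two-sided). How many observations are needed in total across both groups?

For two equal groups, n per group = 2·((z_{α/2} + z_β)·σ/δ)².
z_{α/2} = 2.241; z_β = 1.282 (power 90%).
n = 2 × (3.523 × 3.14 / 1.35)² = 2 × 67.15 = 134.30
Round up: n = 135 per group.
Total across both groups: 2 × 135 = 270.

270 total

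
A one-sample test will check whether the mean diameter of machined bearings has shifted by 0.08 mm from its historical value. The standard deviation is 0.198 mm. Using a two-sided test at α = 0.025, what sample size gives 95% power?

For a one-sample z-test, n = ((z_{α/2} + z_β)·σ/δ)².
z_{α/2} = 2.241 (two-sided α = 0.025); z_β = 1.645 (power 95% → β = 0.05).
n = (3.886 × 0.198 / 0.08)² = 92.50
Round up: n = 93.

93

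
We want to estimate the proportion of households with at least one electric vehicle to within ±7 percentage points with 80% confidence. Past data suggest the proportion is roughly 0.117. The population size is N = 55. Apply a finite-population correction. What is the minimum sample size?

For a proportion with margin E = 0.07 at 80% confidence, z = 1.282.
n = p̂(1−p̂)(z/E)² = 0.117 × 0.883 × (1.282/0.07)² = 34.65 — call this n₀.
Finite-population correction with N = 55: n = n₀ / (1 + (n₀−1)/N) = 34.65 / 1.612 = 21.50
Round up: n = 22.

22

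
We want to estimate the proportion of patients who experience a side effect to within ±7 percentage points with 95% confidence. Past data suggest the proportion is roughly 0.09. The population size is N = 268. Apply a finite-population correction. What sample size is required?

52

For a proportion with margin E = 0.07 at 95% confidence, z = 1.960.
n = p̂(1−p̂)(z/E)² = 0.09 × 0.91 × (1.960/0.07)² = 64.21 — call this n₀.
Finite-population correction with N = 268: n = n₀ / (1 + (n₀−1)/N) = 64.21 / 1.236 = 51.95
Round up: n = 52.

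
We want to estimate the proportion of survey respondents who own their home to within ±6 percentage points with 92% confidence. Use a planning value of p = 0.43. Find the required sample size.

209

For a proportion with margin E = 0.06 at 92% confidence, z = 1.751.
n = p̂(1−p̂)(z/E)² = 0.43 × 0.57 × (1.751/0.06)² = 208.74
Round up: n = 209.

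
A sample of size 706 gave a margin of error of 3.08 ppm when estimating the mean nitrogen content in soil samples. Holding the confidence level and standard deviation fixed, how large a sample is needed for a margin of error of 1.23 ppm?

Margin of error scales as 1/√n, so n₂ = n₁·(E₁/E₂)².
n₂ = 706 × (3.08/1.23)² = 706 × 6.27 = 4426.62
Round up: n₂ = 4427.

n = 4427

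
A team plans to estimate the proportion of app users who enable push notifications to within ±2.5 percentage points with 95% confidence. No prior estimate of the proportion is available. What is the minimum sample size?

n = 1537

For a proportion with margin E = 0.025 at 95% confidence, z = 1.960.
With no prior estimate, use p = 0.5, which maximizes p(1−p) at 0.25.
n = 0.25 × (z/E)² = 0.25 × (1.960/0.025)² = 1536.64
Round up: n = 1537.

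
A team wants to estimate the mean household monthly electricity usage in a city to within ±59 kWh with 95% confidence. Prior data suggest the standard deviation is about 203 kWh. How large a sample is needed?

46

For a mean, the margin of error is E = z·σ/√n, so n = (zσ/E)².
At 95% confidence, z = 1.960.
n = (1.960 × 203 / 59)² = 45.48
Round up: n = 46.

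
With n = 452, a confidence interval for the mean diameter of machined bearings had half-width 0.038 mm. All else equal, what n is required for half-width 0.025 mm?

Margin of error scales as 1/√n, so n₂ = n₁·(E₁/E₂)².
n₂ = 452 × (0.038/0.025)² = 452 × 2.31 = 1044.12
Round up: n₂ = 1045.

1045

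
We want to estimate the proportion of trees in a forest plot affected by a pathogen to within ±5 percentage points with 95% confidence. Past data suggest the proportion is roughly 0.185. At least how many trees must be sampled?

For a proportion with margin E = 0.05 at 95% confidence, z = 1.960.
n = p̂(1−p̂)(z/E)² = 0.185 × 0.815 × (1.960/0.05)² = 231.69
Round up: n = 232.

232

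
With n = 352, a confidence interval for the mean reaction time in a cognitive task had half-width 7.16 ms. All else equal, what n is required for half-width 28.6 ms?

Margin of error scales as 1/√n, so n₂ = n₁·(E₁/E₂)².
n₂ = 352 × (7.16/28.6)² = 352 × 0.06267 = 22.06
Round up: n₂ = 23.

n = 23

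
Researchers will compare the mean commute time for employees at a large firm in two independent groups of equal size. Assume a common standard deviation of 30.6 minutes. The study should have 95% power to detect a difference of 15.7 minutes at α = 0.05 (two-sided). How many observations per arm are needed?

99 per group

For two equal groups, n per group = 2·((z_{α/2} + z_β)·σ/δ)².
z_{α/2} = 1.960; z_β = 1.645 (power 95%).
n = 2 × (3.605 × 30.6 / 15.7)² = 2 × 49.37 = 98.74
Round up: n = 99 per group.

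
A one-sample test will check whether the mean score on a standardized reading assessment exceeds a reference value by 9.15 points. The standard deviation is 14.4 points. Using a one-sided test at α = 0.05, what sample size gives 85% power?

For a one-sample z-test, n = ((z_α + z_β)·σ/δ)².
z_α = 1.645 (one-sided α = 0.05); z_β = 1.036 (power 85% → β = 0.15).
n = (2.681 × 14.4 / 9.15)² = 17.80
Round up: n = 18.

n = 18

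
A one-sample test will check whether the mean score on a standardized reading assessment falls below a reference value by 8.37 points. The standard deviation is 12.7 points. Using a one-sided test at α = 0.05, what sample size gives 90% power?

For a one-sample z-test, n = ((z_α + z_β)·σ/δ)².
z_α = 1.645 (one-sided α = 0.05); z_β = 1.282 (power 90% → β = 0.1).
n = (2.927 × 12.7 / 8.37)² = 19.72
Round up: n = 20.

20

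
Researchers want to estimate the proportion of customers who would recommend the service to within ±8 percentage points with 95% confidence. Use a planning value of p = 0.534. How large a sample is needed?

For a proportion with margin E = 0.08 at 95% confidence, z = 1.960.
n = p̂(1−p̂)(z/E)² = 0.534 × 0.466 × (1.960/0.08)² = 149.37
Round up: n = 150.

150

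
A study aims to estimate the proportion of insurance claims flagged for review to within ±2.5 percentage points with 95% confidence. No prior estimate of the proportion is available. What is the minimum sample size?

1537

For a proportion with margin E = 0.025 at 95% confidence, z = 1.960.
With no prior estimate, use p = 0.5, which maximizes p(1−p) at 0.25.
n = 0.25 × (z/E)² = 0.25 × (1.960/0.025)² = 1536.64
Round up: n = 1537.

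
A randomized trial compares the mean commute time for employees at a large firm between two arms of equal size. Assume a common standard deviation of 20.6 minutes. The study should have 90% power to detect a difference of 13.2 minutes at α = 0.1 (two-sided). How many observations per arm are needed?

For two equal groups, n per group = 2·((z_{α/2} + z_β)·σ/δ)².
z_{α/2} = 1.645; z_β = 1.282 (power 90%).
n = 2 × (2.927 × 20.6 / 13.2)² = 2 × 20.87 = 41.74
Round up: n = 42 per group.

42 per group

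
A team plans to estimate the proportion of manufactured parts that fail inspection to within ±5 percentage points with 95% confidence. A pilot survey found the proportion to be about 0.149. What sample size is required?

For a proportion with margin E = 0.05 at 95% confidence, z = 1.960.
n = p̂(1−p̂)(z/E)² = 0.149 × 0.851 × (1.960/0.05)² = 194.84
Round up: n = 195.

195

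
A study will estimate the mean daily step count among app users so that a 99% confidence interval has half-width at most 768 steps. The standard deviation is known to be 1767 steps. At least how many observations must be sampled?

For a mean, the margin of error is E = z·σ/√n, so n = (zσ/E)².
At 99% confidence, z = 2.576.
n = (2.576 × 1767 / 768)² = 35.13
Round up: n = 36.

36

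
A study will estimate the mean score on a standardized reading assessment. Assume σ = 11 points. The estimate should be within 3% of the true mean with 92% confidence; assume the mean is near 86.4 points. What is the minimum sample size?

For a mean, the margin of error is E = z·σ/√n, so n = (zσ/E)².
At 92% confidence, z = 1.751.
E = 3% of 86.4 = 2.592 points.
n = (1.751 × 11 / 2.592)² = 55.22
Round up: n = 56.

56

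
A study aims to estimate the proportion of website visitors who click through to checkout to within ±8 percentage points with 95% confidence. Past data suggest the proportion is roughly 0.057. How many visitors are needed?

For a proportion with margin E = 0.08 at 95% confidence, z = 1.960.
n = p̂(1−p̂)(z/E)² = 0.057 × 0.943 × (1.960/0.08)² = 32.26
Round up: n = 33.

33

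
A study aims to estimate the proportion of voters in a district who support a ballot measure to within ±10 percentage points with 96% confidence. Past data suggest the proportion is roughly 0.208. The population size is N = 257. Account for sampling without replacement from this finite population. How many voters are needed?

For a proportion with margin E = 0.1 at 96% confidence, z = 2.054.
n = p̂(1−p̂)(z/E)² = 0.208 × 0.792 × (2.054/0.1)² = 69.50 — call this n₀.
Finite-population correction with N = 257: n = n₀ / (1 + (n₀−1)/N) = 69.50 / 1.267 = 54.85
Round up: n = 55.

55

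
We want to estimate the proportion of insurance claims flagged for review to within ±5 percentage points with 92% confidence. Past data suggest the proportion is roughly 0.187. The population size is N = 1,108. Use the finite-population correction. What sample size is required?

160

For a proportion with margin E = 0.05 at 92% confidence, z = 1.751.
n = p̂(1−p̂)(z/E)² = 0.187 × 0.813 × (1.751/0.05)² = 186.45 — call this n₀.
Finite-population correction with N = 1,108: n = n₀ / (1 + (n₀−1)/N) = 186.45 / 1.167 = 159.77
Round up: n = 160.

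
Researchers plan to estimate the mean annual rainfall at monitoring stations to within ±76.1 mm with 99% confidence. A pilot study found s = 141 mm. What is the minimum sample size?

For a mean, the margin of error is E = z·σ/√n, so n = (zσ/E)².
At 99% confidence, z = 2.576.
n = (2.576 × 141 / 76.1)² = 22.78
Round up: n = 23.

n = 23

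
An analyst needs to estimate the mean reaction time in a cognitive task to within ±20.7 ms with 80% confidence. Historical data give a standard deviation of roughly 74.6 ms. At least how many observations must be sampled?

For a mean, the margin of error is E = z·σ/√n, so n = (zσ/E)².
At 80% confidence, z = 1.282.
n = (1.282 × 74.6 / 20.7)² = 21.35
Round up: n = 22.

n = 22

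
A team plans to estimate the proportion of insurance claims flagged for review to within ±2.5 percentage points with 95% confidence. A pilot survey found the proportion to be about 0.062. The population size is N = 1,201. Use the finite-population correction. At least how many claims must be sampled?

For a proportion with margin E = 0.025 at 95% confidence, z = 1.960.
n = p̂(1−p̂)(z/E)² = 0.062 × 0.938 × (1.960/0.025)² = 357.46 — call this n₀.
Finite-population correction with N = 1,201: n = n₀ / (1 + (n₀−1)/N) = 357.46 / 1.297 = 275.61
Round up: n = 276.

276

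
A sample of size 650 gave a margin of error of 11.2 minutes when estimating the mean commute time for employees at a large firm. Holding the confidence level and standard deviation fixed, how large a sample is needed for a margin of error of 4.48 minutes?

Margin of error scales as 1/√n, so n₂ = n₁·(E₁/E₂)².
n₂ = 650 × (11.2/4.48)² = 650 × 6.25 = 4062.50
Round up: n₂ = 4063.

4063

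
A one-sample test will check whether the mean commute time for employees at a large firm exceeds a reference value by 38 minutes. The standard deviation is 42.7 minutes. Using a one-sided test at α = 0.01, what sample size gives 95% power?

For a one-sample z-test, n = ((z_α + z_β)·σ/δ)².
z_α = 2.326 (one-sided α = 0.01); z_β = 1.645 (power 95% → β = 0.05).
n = (3.971 × 42.7 / 38)² = 19.91
Round up: n = 20.

20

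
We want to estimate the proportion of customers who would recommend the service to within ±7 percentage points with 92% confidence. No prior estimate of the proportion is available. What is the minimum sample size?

157

For a proportion with margin E = 0.07 at 92% confidence, z = 1.751.
With no prior estimate, use p = 0.5, which maximizes p(1−p) at 0.25.
n = 0.25 × (z/E)² = 0.25 × (1.751/0.07)² = 156.43
Round up: n = 157.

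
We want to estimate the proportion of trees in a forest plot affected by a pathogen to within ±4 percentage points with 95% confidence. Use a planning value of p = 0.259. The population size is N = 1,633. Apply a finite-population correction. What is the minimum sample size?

For a proportion with margin E = 0.04 at 95% confidence, z = 1.960.
n = p̂(1−p̂)(z/E)² = 0.259 × 0.741 × (1.960/0.04)² = 460.80 — call this n₀.
Finite-population correction with N = 1,633: n = n₀ / (1 + (n₀−1)/N) = 460.80 / 1.282 = 359.44
Round up: n = 360.

360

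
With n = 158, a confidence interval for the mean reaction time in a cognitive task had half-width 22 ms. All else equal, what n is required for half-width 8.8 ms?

988

Margin of error scales as 1/√n, so n₂ = n₁·(E₁/E₂)².
n₂ = 158 × (22/8.8)² = 158 × 6.25 = 987.50
Round up: n₂ = 988.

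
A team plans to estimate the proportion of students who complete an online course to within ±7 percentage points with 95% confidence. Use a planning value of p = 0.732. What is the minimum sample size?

154

For a proportion with margin E = 0.07 at 95% confidence, z = 1.960.
n = p̂(1−p̂)(z/E)² = 0.732 × 0.268 × (1.960/0.07)² = 153.80
Round up: n = 154.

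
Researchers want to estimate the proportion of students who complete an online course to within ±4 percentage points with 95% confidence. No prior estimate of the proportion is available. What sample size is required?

601

For a proportion with margin E = 0.04 at 95% confidence, z = 1.960.
With no prior estimate, use p = 0.5, which maximizes p(1−p) at 0.25.
n = 0.25 × (z/E)² = 0.25 × (1.960/0.04)² = 600.25
Round up: n = 601.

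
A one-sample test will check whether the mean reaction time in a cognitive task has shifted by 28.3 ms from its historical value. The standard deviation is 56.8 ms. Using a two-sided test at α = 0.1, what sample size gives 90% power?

n = 35

For a one-sample z-test, n = ((z_{α/2} + z_β)·σ/δ)².
z_{α/2} = 1.645 (two-sided α = 0.1); z_β = 1.282 (power 90% → β = 0.1).
n = (2.927 × 56.8 / 28.3)² = 34.51
Round up: n = 35.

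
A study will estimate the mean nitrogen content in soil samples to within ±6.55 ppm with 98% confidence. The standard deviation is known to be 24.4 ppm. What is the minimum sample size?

n = 76

For a mean, the margin of error is E = z·σ/√n, so n = (zσ/E)².
At 98% confidence, z = 2.326.
n = (2.326 × 24.4 / 6.55)² = 75.08
Round up: n = 76.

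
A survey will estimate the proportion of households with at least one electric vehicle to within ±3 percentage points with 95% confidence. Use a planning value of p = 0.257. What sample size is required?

816

For a proportion with margin E = 0.03 at 95% confidence, z = 1.960.
n = p̂(1−p̂)(z/E)² = 0.257 × 0.743 × (1.960/0.03)² = 815.06
Round up: n = 816.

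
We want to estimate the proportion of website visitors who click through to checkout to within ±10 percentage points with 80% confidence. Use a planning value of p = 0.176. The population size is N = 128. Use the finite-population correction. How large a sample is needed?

For a proportion with margin E = 0.1 at 80% confidence, z = 1.282.
n = p̂(1−p̂)(z/E)² = 0.176 × 0.824 × (1.282/0.1)² = 23.84 — call this n₀.
Finite-population correction with N = 128: n = n₀ / (1 + (n₀−1)/N) = 23.84 / 1.178 = 20.24
Round up: n = 21.

n = 21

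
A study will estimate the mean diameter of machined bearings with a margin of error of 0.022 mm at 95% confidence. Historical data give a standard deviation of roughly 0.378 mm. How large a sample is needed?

1135

For a mean, the margin of error is E = z·σ/√n, so n = (zσ/E)².
At 95% confidence, z = 1.960.
n = (1.960 × 0.378 / 0.022)² = 1134.10
Round up: n = 1135.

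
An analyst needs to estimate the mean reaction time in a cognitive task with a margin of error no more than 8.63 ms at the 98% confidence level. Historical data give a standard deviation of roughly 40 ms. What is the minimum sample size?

For a mean, the margin of error is E = z·σ/√n, so n = (zσ/E)².
At 98% confidence, z = 2.326.
n = (2.326 × 40 / 8.63)² = 116.23
Round up: n = 117.

n = 117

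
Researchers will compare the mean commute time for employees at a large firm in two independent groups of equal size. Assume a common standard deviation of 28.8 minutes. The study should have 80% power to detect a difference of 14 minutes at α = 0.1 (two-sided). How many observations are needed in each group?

For two equal groups, n per group = 2·((z_{α/2} + z_β)·σ/δ)².
z_{α/2} = 1.645; z_β = 0.842 (power 80%).
n = 2 × (2.487 × 28.8 / 14)² = 2 × 26.17 = 52.34
Round up: n = 53 per group.

53 per group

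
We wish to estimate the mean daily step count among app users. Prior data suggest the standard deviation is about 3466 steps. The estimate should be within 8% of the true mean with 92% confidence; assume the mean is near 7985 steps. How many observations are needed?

91

For a mean, the margin of error is E = z·σ/√n, so n = (zσ/E)².
At 92% confidence, z = 1.751.
E = 8% of 7985 = 638.8 steps.
n = (1.751 × 3466 / 638.8)² = 90.26
Round up: n = 91.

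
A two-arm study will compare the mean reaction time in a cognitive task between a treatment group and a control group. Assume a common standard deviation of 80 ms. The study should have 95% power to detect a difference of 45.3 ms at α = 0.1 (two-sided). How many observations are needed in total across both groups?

136 total

For two equal groups, n per group = 2·((z_{α/2} + z_β)·σ/δ)².
z_{α/2} = 1.645; z_β = 1.645 (power 95%).
n = 2 × (3.290 × 80 / 45.3)² = 2 × 33.76 = 67.52
Round up: n = 68 per group.
Total across both groups: 2 × 68 = 136.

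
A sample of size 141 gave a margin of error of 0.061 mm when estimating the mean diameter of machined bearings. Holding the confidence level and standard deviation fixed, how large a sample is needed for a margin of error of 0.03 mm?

Margin of error scales as 1/√n, so n₂ = n₁·(E₁/E₂)².
n₂ = 141 × (0.061/0.03)² = 141 × 4.134 = 582.89
Round up: n₂ = 583.

583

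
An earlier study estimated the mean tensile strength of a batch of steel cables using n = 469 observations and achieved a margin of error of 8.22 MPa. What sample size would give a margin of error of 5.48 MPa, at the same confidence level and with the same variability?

n = 1056

Margin of error scales as 1/√n, so n₂ = n₁·(E₁/E₂)².
n₂ = 469 × (8.22/5.48)² = 469 × 2.25 = 1055.25
Round up: n₂ = 1056.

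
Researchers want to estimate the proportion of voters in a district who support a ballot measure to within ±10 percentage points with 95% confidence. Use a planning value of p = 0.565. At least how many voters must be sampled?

For a proportion with margin E = 0.1 at 95% confidence, z = 1.960.
n = p̂(1−p̂)(z/E)² = 0.565 × 0.435 × (1.960/0.1)² = 94.42
Round up: n = 95.

n = 95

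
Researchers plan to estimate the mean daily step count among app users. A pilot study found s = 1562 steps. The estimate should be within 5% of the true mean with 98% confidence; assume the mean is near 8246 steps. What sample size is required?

78

For a mean, the margin of error is E = z·σ/√n, so n = (zσ/E)².
At 98% confidence, z = 2.326.
E = 5% of 8246 = 412.3 steps.
n = (2.326 × 1562 / 412.3)² = 77.65
Round up: n = 78.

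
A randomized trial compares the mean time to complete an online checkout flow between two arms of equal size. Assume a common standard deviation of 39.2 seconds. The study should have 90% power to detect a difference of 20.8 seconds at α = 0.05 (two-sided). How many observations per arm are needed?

75 per group

For two equal groups, n per group = 2·((z_{α/2} + z_β)·σ/δ)².
z_{α/2} = 1.960; z_β = 1.282 (power 90%).
n = 2 × (3.242 × 39.2 / 20.8)² = 2 × 37.33 = 74.66
Round up: n = 75 per group.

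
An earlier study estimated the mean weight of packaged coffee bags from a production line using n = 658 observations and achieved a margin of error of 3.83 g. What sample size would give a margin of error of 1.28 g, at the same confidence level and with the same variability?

Margin of error scales as 1/√n, so n₂ = n₁·(E₁/E₂)².
n₂ = 658 × (3.83/1.28)² = 658 × 8.953 = 5891.07
Round up: n₂ = 5892.

5892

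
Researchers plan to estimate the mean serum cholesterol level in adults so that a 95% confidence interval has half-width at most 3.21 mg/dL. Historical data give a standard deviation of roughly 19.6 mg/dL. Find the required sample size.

For a mean, the margin of error is E = z·σ/√n, so n = (zσ/E)².
At 95% confidence, z = 1.960.
n = (1.960 × 19.6 / 3.21)² = 143.22
Round up: n = 144.

144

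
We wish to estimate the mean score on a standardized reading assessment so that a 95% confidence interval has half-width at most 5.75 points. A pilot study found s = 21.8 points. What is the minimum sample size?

For a mean, the margin of error is E = z·σ/√n, so n = (zσ/E)².
At 95% confidence, z = 1.960.
n = (1.960 × 21.8 / 5.75)² = 55.22
Round up: n = 56.

56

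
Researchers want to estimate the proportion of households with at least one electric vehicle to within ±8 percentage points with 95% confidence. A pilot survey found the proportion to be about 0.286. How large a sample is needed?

For a proportion with margin E = 0.08 at 95% confidence, z = 1.960.
n = p̂(1−p̂)(z/E)² = 0.286 × 0.714 × (1.960/0.08)² = 122.57
Round up: n = 123.

123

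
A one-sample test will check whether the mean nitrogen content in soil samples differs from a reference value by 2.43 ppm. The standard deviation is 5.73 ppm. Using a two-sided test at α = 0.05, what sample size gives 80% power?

44

For a one-sample z-test, n = ((z_{α/2} + z_β)·σ/δ)².
z_{α/2} = 1.960 (two-sided α = 0.05); z_β = 0.842 (power 80% → β = 0.2).
n = (2.802 × 5.73 / 2.43)² = 43.65
Round up: n = 44.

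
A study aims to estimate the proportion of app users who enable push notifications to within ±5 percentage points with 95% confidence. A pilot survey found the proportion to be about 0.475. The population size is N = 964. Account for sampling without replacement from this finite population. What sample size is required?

275

For a proportion with margin E = 0.05 at 95% confidence, z = 1.960.
n = p̂(1−p̂)(z/E)² = 0.475 × 0.525 × (1.960/0.05)² = 383.20 — call this n₀.
Finite-population correction with N = 964: n = n₀ / (1 + (n₀−1)/N) = 383.20 / 1.396 = 274.50
Round up: n = 275.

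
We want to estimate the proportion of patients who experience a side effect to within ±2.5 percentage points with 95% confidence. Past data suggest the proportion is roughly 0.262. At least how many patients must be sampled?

For a proportion with margin E = 0.025 at 95% confidence, z = 1.960.
n = p̂(1−p̂)(z/E)² = 0.262 × 0.738 × (1.960/0.025)² = 1188.47
Round up: n = 1189.

1189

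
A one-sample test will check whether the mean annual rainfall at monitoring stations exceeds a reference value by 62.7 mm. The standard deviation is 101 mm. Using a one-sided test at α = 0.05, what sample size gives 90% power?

For a one-sample z-test, n = ((z_α + z_β)·σ/δ)².
z_α = 1.645 (one-sided α = 0.05); z_β = 1.282 (power 90% → β = 0.1).
n = (2.927 × 101 / 62.7)² = 22.23
Round up: n = 23.

23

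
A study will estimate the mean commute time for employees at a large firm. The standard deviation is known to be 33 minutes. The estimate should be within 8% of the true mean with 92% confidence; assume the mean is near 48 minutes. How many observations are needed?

227

For a mean, the margin of error is E = z·σ/√n, so n = (zσ/E)².
At 92% confidence, z = 1.751.
E = 8% of 48 = 3.84 minutes.
n = (1.751 × 33 / 3.84)² = 226.43
Round up: n = 227.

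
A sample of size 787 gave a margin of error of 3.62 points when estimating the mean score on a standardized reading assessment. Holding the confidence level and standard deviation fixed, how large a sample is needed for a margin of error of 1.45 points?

4906

Margin of error scales as 1/√n, so n₂ = n₁·(E₁/E₂)².
n₂ = 787 × (3.62/1.45)² = 787 × 6.233 = 4905.37
Round up: n₂ = 4906.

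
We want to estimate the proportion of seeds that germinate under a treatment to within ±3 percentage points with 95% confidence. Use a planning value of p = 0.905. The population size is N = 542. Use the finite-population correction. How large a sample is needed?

220

For a proportion with margin E = 0.03 at 95% confidence, z = 1.960.
n = p̂(1−p̂)(z/E)² = 0.905 × 0.095 × (1.960/0.03)² = 366.98 — call this n₀.
Finite-population correction with N = 542: n = n₀ / (1 + (n₀−1)/N) = 366.98 / 1.675 = 219.09
Round up: n = 220.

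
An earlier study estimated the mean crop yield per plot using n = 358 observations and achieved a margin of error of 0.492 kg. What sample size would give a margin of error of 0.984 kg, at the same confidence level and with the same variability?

90

Margin of error scales as 1/√n, so n₂ = n₁·(E₁/E₂)².
n₂ = 358 × (0.492/0.984)² = 358 × 0.25 = 89.50
Round up: n₂ = 90.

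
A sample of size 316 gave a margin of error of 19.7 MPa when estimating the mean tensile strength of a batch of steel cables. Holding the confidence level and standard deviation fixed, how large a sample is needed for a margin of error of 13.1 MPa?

Margin of error scales as 1/√n, so n₂ = n₁·(E₁/E₂)².
n₂ = 316 × (19.7/13.1)² = 316 × 2.261 = 714.48
Round up: n₂ = 715.

n = 715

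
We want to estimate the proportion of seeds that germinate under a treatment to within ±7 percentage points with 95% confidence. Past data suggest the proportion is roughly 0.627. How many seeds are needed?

For a proportion with margin E = 0.07 at 95% confidence, z = 1.960.
n = p̂(1−p̂)(z/E)² = 0.627 × 0.373 × (1.960/0.07)² = 183.35
Round up: n = 184.

n = 184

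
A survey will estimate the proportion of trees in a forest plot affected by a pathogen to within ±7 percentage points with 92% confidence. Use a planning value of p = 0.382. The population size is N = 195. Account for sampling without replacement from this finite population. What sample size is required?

For a proportion with margin E = 0.07 at 92% confidence, z = 1.751.
n = p̂(1−p̂)(z/E)² = 0.382 × 0.618 × (1.751/0.07)² = 147.72 — call this n₀.
Finite-population correction with N = 195: n = n₀ / (1 + (n₀−1)/N) = 147.72 / 1.752 = 84.32
Round up: n = 85.

n = 85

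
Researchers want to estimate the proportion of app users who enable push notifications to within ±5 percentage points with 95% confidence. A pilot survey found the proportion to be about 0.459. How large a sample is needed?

382

For a proportion with margin E = 0.05 at 95% confidence, z = 1.960.
n = p̂(1−p̂)(z/E)² = 0.459 × 0.541 × (1.960/0.05)² = 381.58
Round up: n = 382.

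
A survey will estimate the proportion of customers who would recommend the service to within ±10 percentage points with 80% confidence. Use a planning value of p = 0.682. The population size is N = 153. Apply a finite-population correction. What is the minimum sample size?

30

For a proportion with margin E = 0.1 at 80% confidence, z = 1.282.
n = p̂(1−p̂)(z/E)² = 0.682 × 0.318 × (1.282/0.1)² = 35.64 — call this n₀.
Finite-population correction with N = 153: n = n₀ / (1 + (n₀−1)/N) = 35.64 / 1.226 = 29.07
Round up: n = 30.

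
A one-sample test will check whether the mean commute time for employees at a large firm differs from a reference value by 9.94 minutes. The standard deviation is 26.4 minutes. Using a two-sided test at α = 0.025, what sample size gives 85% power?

For a one-sample z-test, n = ((z_{α/2} + z_β)·σ/δ)².
z_{α/2} = 2.241 (two-sided α = 0.025); z_β = 1.036 (power 85% → β = 0.15).
n = (3.277 × 26.4 / 9.94)² = 75.75
Round up: n = 76.

76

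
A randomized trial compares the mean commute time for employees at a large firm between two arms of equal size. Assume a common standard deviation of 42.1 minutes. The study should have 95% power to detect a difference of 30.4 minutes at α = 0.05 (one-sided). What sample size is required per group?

42 per group

For two equal groups, n per group = 2·((z_α + z_β)·σ/δ)².
z_α = 1.645; z_β = 1.645 (power 95%).
n = 2 × (3.290 × 42.1 / 30.4)² = 2 × 20.76 = 41.52
Round up: n = 42 per group.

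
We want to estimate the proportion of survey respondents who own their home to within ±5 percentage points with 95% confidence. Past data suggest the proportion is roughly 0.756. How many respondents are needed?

For a proportion with margin E = 0.05 at 95% confidence, z = 1.960.
n = p̂(1−p̂)(z/E)² = 0.756 × 0.244 × (1.960/0.05)² = 283.45
Round up: n = 284.

n = 284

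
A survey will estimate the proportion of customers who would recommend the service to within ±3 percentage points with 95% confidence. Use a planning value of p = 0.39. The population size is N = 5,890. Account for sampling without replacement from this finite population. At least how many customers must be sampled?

For a proportion with margin E = 0.03 at 95% confidence, z = 1.960.
n = p̂(1−p̂)(z/E)² = 0.39 × 0.61 × (1.960/0.03)² = 1015.46 — call this n₀.
Finite-population correction with N = 5,890: n = n₀ / (1 + (n₀−1)/N) = 1015.46 / 1.172 = 866.43
Round up: n = 867.

867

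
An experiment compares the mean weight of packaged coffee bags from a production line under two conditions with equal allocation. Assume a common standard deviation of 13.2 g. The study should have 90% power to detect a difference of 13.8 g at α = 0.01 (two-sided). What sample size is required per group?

28 per group

For two equal groups, n per group = 2·((z_{α/2} + z_β)·σ/δ)².
z_{α/2} = 2.576; z_β = 1.282 (power 90%).
n = 2 × (3.858 × 13.2 / 13.8)² = 2 × 13.62 = 27.24
Round up: n = 28 per group.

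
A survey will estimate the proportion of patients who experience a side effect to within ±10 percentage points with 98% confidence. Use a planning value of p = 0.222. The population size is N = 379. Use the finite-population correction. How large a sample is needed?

For a proportion with margin E = 0.1 at 98% confidence, z = 2.326.
n = p̂(1−p̂)(z/E)² = 0.222 × 0.778 × (2.326/0.1)² = 93.44 — call this n₀.
Finite-population correction with N = 379: n = n₀ / (1 + (n₀−1)/N) = 93.44 / 1.244 = 75.11
Round up: n = 76.

76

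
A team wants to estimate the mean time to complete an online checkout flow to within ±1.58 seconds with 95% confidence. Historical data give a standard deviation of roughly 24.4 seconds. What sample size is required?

For a mean, the margin of error is E = z·σ/√n, so n = (zσ/E)².
At 95% confidence, z = 1.960.
n = (1.960 × 24.4 / 1.58)² = 916.17
Round up: n = 917.

n = 917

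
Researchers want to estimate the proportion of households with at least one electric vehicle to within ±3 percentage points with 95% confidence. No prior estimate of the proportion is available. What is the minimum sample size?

n = 1068

For a proportion with margin E = 0.03 at 95% confidence, z = 1.960.
With no prior estimate, use p = 0.5, which maximizes p(1−p) at 0.25.
n = 0.25 × (z/E)² = 0.25 × (1.960/0.03)² = 1067.11
Round up: n = 1068.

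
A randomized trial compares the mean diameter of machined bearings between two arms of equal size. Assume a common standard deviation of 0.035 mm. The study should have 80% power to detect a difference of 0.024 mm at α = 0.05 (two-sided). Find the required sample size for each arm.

For two equal groups, n per group = 2·((z_{α/2} + z_β)·σ/δ)².
z_{α/2} = 1.960; z_β = 0.842 (power 80%).
n = 2 × (2.802 × 0.035 / 0.024)² = 2 × 16.70 = 33.40
Round up: n = 34 per group.

34 per group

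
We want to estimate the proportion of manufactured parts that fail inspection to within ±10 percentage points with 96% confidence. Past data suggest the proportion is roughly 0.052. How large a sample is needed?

For a proportion with margin E = 0.1 at 96% confidence, z = 2.054.
n = p̂(1−p̂)(z/E)² = 0.052 × 0.948 × (2.054/0.1)² = 20.80
Round up: n = 21.

21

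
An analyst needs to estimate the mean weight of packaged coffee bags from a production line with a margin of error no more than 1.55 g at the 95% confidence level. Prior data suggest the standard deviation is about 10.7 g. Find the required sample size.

184

For a mean, the margin of error is E = z·σ/√n, so n = (zσ/E)².
At 95% confidence, z = 1.960.
n = (1.960 × 10.7 / 1.55)² = 183.07
Round up: n = 184.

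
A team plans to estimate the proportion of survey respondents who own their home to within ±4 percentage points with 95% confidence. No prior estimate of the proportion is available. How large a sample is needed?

For a proportion with margin E = 0.04 at 95% confidence, z = 1.960.
With no prior estimate, use p = 0.5, which maximizes p(1−p) at 0.25.
n = 0.25 × (z/E)² = 0.25 × (1.960/0.04)² = 600.25
Round up: n = 601.

601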